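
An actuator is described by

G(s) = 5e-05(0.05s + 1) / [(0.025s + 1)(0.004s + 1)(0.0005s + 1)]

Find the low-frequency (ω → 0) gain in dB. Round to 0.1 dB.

-86.0 dB

G(0) = 5e-05 · 1 / 1 = 5e-05
20 log₁₀(5e-05) ≈ -86.02 dB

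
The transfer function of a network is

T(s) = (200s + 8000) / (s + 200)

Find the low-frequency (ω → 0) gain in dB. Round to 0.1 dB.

32.0 dB

T(0) = 8000 / 200 = 40
20 log₁₀(40) ≈ 32.04 dB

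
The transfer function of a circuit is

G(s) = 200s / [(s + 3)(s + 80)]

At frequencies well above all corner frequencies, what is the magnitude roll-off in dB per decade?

-20 dB/decade

Each pole contributes −20 dB/decade at high frequency; each zero contributes +20 dB/decade.
Net: 1 zero(s) − 2 pole(s) → -20 dB/decade.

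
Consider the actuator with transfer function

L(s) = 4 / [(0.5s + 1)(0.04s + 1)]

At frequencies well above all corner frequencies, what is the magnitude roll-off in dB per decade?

Each pole contributes −20 dB/decade at high frequency; each zero contributes +20 dB/decade.
Net: 0 zero(s) − 2 pole(s) → -40 dB/decade.

-40 dB/decade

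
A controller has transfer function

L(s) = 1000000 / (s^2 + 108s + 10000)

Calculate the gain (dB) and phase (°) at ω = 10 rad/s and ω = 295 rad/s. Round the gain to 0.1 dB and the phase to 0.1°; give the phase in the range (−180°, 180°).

ω = 10: 40.0 dB, -6.2°; ω = 295: 21.6 dB, -157.5°

At s = jω = j10:
quadratic: (j10)² + 108·j10 + 10000 = 9900 + j1080 → |·| ≈ 9958.7, ∠ ≈ 6.23°
|L| = 1000000 / 9958.7 ≈ 100.41
Gain = 20 log₁₀(100.41) ≈ 40.04 dB
∠L = 0.00° − 6.23° = -6.23°

At s = jω = j295:
quadratic: (j295)² + 108·j295 + 10000 = -77025 + j31860 → |·| ≈ 83354, ∠ ≈ 157.53°
|L| = 1000000 / 83354 ≈ 11.997
Gain = 20 log₁₀(11.997) ≈ 21.58 dB
∠L = 0.00° − 157.53° = -157.53°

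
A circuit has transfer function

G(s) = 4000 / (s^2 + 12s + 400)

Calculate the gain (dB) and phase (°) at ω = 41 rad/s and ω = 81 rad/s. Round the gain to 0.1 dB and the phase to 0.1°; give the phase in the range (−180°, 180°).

ω = 41: 9.3 dB, -159.0°; ω = 81: -3.9 dB, -171.0°

At s = jω = j41:
quadratic: (j41)² + 12·j41 + 400 = -1281 + j492 → |·| ≈ 1372.2, ∠ ≈ 158.99°
|G| = 4000 / 1372.2 ≈ 2.915
Gain = 20 log₁₀(2.915) ≈ 9.29 dB
∠G = 0.00° − 158.99° = -158.99°

At s = jω = j81:
quadratic: (j81)² + 12·j81 + 400 = -6161 + j972 → |·| ≈ 6237.2, ∠ ≈ 171.03°
|G| = 4000 / 6237.2 ≈ 0.64131
Gain = 20 log₁₀(0.64131) ≈ -3.86 dB
∠G = 0.00° − 171.03° = -171.03°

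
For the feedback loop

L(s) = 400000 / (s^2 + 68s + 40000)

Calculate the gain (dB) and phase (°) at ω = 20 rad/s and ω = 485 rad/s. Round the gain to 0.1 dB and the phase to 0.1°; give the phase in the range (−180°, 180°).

At s = jω = j20:
quadratic: (j20)² + 68·j20 + 40000 = 39600 + j1360 → |·| ≈ 39623, ∠ ≈ 1.97°
|L| = 400000 / 39623 ≈ 10.095
Gain = 20 log₁₀(10.095) ≈ 20.08 dB
∠L = 0.00° − 1.97° = -1.97°

At s = jω = j485:
quadratic: (j485)² + 68·j485 + 40000 = -195225 + j32980 → |·| ≈ 1.9799e+05, ∠ ≈ 170.41°
|L| = 400000 / 1.9799e+05 ≈ 2.0203
Gain = 20 log₁₀(2.0203) ≈ 6.11 dB
∠L = 0.00° − 170.41° = -170.41°

ω = 20: 20.1 dB, -2.0°; ω = 485: 6.1 dB, -170.4°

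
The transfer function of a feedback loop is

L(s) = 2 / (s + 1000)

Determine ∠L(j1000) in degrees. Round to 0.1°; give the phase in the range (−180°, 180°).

-45.0°

Substitute s = j1000:
Numerator: 2 = 2 + j0
Denominator: (j1000) + 1000 = 1000 + j1000
|N| = √(2² + 0²) ≈ 2, ∠N ≈ 0.00°
|D| = √(1000² + 1000²) ≈ 1414.2, ∠D ≈ 45.00°
∠L = 0.00° − 45.00° = -45.00°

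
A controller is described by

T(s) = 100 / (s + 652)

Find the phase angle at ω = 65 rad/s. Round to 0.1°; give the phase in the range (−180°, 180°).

-5.7°

Substitute s = j65:
Numerator: 100 = 100 + j0
Denominator: (j65) + 652 = 652 + j65
|N| = √(100² + 0²) ≈ 100, ∠N ≈ 0.00°
|D| = √(652² + 65²) ≈ 655.23, ∠D ≈ 5.69°
∠T = 0.00° − 5.69° = -5.69°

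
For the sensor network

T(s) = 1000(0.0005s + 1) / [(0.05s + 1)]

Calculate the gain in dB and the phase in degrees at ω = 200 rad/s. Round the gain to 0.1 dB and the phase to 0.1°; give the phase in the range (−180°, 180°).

At ω = 200 rad/s:
zero (1 + j200·0.0005) = 1 + j0.1 → |·| ≈ 1.005, ∠ ≈ 5.71°
pole (1 + j200·0.05) = 1 + j10 → |·| ≈ 10.05, ∠ ≈ 84.29°
|T| = 1000 · 1.005 / (10.05) ≈ 100
Gain = 20 log₁₀(100) ≈ 40.00 dB
∠T = (5.71°) − (84.29°) = -78.58°

40.0 dB, -78.6°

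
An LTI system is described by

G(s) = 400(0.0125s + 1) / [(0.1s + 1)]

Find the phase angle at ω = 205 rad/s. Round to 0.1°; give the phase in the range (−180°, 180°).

At ω = 205 rad/s:
zero (1 + j205·0.0125) = 1 + j2.5625 → |·| ≈ 2.7507, ∠ ≈ 68.68°
pole (1 + j205·0.1) = 1 + j20.5 → |·| ≈ 20.524, ∠ ≈ 87.21°
∠G = (68.68°) − (87.21°) = -18.53°

-18.5°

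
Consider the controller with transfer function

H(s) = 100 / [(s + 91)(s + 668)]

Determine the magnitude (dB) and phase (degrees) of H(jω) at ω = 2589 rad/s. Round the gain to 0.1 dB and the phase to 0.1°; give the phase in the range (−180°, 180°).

At s = jω = j2589:
pole (s+91): 91 + j2589 → |·| = √(91²+2589²) = √6711202 ≈ 2590.6, ∠ = arctan(2589/91) ≈ 87.99°
pole (s+668): 668 + j2589 → |·| = √(668²+2589²) = √7149145 ≈ 2673.8, ∠ = arctan(2589/668) ≈ 75.53°
|H| = 100 / 6.9267e+06 ≈ 1.4437e-05
Gain = 20 log₁₀(1.4437e-05) ≈ -96.81 dB
∠H = 0.00° − 163.52° = -163.52°

-96.8 dB, -163.5°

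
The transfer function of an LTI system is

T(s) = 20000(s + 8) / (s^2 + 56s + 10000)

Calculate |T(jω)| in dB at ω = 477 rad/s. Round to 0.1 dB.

32.8 dB

At s = jω = j477:
zero (s+8): 8 + j477 → |·| = √(8²+477²) = √227593 ≈ 477.07, ∠ = arctan(477/8) ≈ 89.04°
quadratic: (j477)² + 56·j477 + 10000 = -217529 + j26712 → |·| ≈ 2.1916e+05, ∠ ≈ 173.00°
|T| = 20000 · 477.07 / 2.1916e+05 ≈ 43.536
Gain = 20 log₁₀(43.536) ≈ 32.78 dB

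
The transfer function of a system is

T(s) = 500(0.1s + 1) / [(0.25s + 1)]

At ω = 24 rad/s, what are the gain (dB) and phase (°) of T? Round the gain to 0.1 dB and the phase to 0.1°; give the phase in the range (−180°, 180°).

At ω = 24 rad/s:
zero (1 + j24·0.1) = 1 + j2.4 → |·| ≈ 2.6, ∠ ≈ 67.38°
pole (1 + j24·0.25) = 1 + j6 → |·| ≈ 6.0828, ∠ ≈ 80.54°
|T| = 500 · 2.6 / (6.0828) ≈ 213.72
Gain = 20 log₁₀(213.72) ≈ 46.60 dB
∠T = (67.38°) − (80.54°) = -13.16°

46.6 dB, -13.2°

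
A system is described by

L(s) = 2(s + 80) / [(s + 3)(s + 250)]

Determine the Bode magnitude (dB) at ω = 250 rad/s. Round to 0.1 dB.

At s = jω = j250:
zero (s+80): 80 + j250 → |·| = √(80²+250²) = √68900 ≈ 262.49, ∠ = arctan(250/80) ≈ 72.26°
pole (s+3): 3 + j250 → |·| = √(3²+250²) = √62509 ≈ 250.02, ∠ = arctan(250/3) ≈ 89.31°
pole (s+250): 250 + j250 → |·| = √(250²+250²) = √125000 ≈ 353.55, ∠ = arctan(250/250) ≈ 45.00°
|L| = 2 · 262.49 / 88395 ≈ 0.005939
Gain = 20 log₁₀(0.005939) ≈ -44.53 dB

-44.5 dB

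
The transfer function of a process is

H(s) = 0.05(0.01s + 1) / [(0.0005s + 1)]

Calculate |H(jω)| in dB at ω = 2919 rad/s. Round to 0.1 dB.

-1.7 dB

At ω = 2919 rad/s:
zero (1 + j2919·0.01) = 1 + j29.19 → |·| ≈ 29.207, ∠ ≈ 88.04°
pole (1 + j2919·0.0005) = 1 + j1.4595 → |·| ≈ 1.7692, ∠ ≈ 55.58°
|H| = 0.05 · 29.207 / (1.7692) ≈ 0.82543
Gain = 20 log₁₀(0.82543) ≈ -1.67 dB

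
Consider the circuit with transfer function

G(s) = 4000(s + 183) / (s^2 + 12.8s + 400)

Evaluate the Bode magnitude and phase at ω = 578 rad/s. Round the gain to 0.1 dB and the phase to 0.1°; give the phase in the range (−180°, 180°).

17.2 dB, -106.3°

At s = jω = j578:
zero (s+183): 183 + j578 → |·| = √(183²+578²) = √367573 ≈ 606.28, ∠ = arctan(578/183) ≈ 72.43°
quadratic: (j578)² + 12.8·j578 + 400 = -333684 + j7398.4 → |·| ≈ 3.3377e+05, ∠ ≈ 178.73°
|G| = 4000 · 606.28 / 3.3377e+05 ≈ 7.2658
Gain = 20 log₁₀(7.2658) ≈ 17.23 dB
∠G = 72.43° − 178.73° = -106.30°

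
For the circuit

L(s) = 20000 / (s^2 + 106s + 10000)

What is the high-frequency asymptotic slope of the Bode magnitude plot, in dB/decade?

-40 dB/decade

Each pole contributes −20 dB/decade at high frequency; each zero contributes +20 dB/decade.
Net: 0 zero(s) − 2 pole(s) → -40 dB/decade.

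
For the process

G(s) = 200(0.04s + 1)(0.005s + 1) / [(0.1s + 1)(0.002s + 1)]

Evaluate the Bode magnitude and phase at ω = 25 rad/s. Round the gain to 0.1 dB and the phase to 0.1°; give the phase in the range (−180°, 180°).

At ω = 25 rad/s:
zero (1 + j25·0.04) = 1 + j1 → |·| ≈ 1.4142, ∠ ≈ 45.00°
zero (1 + j25·0.005) = 1 + j0.125 → |·| ≈ 1.0078, ∠ ≈ 7.13°
pole (1 + j25·0.1) = 1 + j2.5 → |·| ≈ 2.6926, ∠ ≈ 68.20°
pole (1 + j25·0.002) = 1 + j0.05 → |·| ≈ 1.0012, ∠ ≈ 2.86°
|G| = 200 · 1.4142 · 1.0078 / (2.6926 · 1.0012) ≈ 105.74
Gain = 20 log₁₀(105.74) ≈ 40.48 dB
∠G = (45.00° + 7.13°) − (68.20° + 2.86°) = -18.93°

40.5 dB, -18.9°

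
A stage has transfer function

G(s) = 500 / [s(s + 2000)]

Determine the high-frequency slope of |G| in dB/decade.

-40 dB/decade

Each pole contributes −20 dB/decade at high frequency; each zero contributes +20 dB/decade.
Net: 0 zero(s) − 2 pole(s) → -40 dB/decade.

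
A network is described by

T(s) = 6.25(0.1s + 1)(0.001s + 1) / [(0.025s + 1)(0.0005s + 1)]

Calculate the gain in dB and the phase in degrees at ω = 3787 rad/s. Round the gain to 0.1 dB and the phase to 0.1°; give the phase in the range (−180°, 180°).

33.2 dB, 13.5°

At ω = 3787 rad/s:
zero (1 + j3787·0.1) = 1 + j378.7 → |·| ≈ 378.7, ∠ ≈ 89.85°
zero (1 + j3787·0.001) = 1 + j3.787 → |·| ≈ 3.9168, ∠ ≈ 75.21°
pole (1 + j3787·0.025) = 1 + j94.675 → |·| ≈ 94.68, ∠ ≈ 89.39°
pole (1 + j3787·0.0005) = 1 + j1.8935 → |·| ≈ 2.1413, ∠ ≈ 62.16°
|T| = 6.25 · 378.7 · 3.9168 / (94.68 · 2.1413) ≈ 45.727
Gain = 20 log₁₀(45.727) ≈ 33.20 dB
∠T = (89.85° + 75.21°) − (89.39° + 62.16°) = 13.51°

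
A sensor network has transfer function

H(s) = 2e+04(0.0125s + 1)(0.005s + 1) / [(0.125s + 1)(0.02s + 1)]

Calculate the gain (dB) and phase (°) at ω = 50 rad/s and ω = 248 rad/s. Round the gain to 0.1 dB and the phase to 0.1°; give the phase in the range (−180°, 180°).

ω = 50: 68.7 dB, -79.9°; ω = 248: 56.4 dB, -43.5°

At ω = 50 rad/s:
zero (1 + j50·0.0125) = 1 + j0.625 → |·| ≈ 1.1792, ∠ ≈ 32.01°
zero (1 + j50·0.005) = 1 + j0.25 → |·| ≈ 1.0308, ∠ ≈ 14.04°
pole (1 + j50·0.125) = 1 + j6.25 → |·| ≈ 6.3295, ∠ ≈ 80.91°
pole (1 + j50·0.02) = 1 + j1 → |·| ≈ 1.4142, ∠ ≈ 45.00°
|H| = 2e+04 · 1.1792 · 1.0308 / (6.3295 · 1.4142) ≈ 2715.9
Gain = 20 log₁₀(2715.9) ≈ 68.68 dB
∠H = (32.01° + 14.04°) − (80.91° + 45.00°) = -79.86°

At ω = 248 rad/s:
zero (1 + j248·0.0125) = 1 + j3.1 → |·| ≈ 3.2573, ∠ ≈ 72.12°
zero (1 + j248·0.005) = 1 + j1.24 → |·| ≈ 1.593, ∠ ≈ 51.12°
pole (1 + j248·0.125) = 1 + j31 → |·| ≈ 31.016, ∠ ≈ 88.15°
pole (1 + j248·0.02) = 1 + j4.96 → |·| ≈ 5.0598, ∠ ≈ 78.60°
|H| = 2e+04 · 3.2573 · 1.593 / (31.016 · 5.0598) ≈ 661.28
Gain = 20 log₁₀(661.28) ≈ 56.41 dB
∠H = (72.12° + 51.12°) − (88.15° + 78.60°) = -43.51°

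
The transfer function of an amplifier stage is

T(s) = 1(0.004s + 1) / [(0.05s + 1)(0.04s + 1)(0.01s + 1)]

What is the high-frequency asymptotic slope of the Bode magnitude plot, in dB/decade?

-40 dB/decade

Each pole contributes −20 dB/decade at high frequency; each zero contributes +20 dB/decade.
Net: 1 zero(s) − 3 pole(s) → -40 dB/decade.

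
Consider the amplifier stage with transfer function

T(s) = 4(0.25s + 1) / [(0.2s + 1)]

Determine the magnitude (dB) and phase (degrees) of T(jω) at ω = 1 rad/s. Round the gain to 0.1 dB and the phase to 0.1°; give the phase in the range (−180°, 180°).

12.1 dB, 2.7°

At ω = 1 rad/s:
zero (1 + j1·0.25) = 1 + j0.25 → |·| ≈ 1.0308, ∠ ≈ 14.04°
pole (1 + j1·0.2) = 1 + j0.2 → |·| ≈ 1.0198, ∠ ≈ 11.31°
|T| = 4 · 1.0308 / (1.0198) ≈ 4.0431
Gain = 20 log₁₀(4.0431) ≈ 12.13 dB
∠T = (14.04°) − (11.31°) = 2.73°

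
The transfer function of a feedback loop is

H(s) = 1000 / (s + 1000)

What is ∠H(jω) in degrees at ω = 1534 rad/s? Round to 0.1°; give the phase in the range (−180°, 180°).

Substitute s = j1534:
Numerator: 1000 = 1000 + j0
Denominator: (j1534) + 1000 = 1000 + j1534
|N| = √(1000² + 0²) ≈ 1000, ∠N ≈ 0.00°
|D| = √(1000² + 1534²) ≈ 1831.2, ∠D ≈ 56.90°
∠H = 0.00° − 56.90° = -56.90°

-56.9°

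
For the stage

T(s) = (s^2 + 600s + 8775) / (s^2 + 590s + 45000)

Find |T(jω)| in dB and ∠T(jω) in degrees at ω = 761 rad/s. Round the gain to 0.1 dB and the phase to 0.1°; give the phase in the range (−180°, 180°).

Substitute s = j761:
Numerator: (j761)^2 + 600(j761) + 8775 = -570346 + j456600
Denominator: (j761)^2 + 590(j761) + 45000 = -534121 + j448990
|N| = √(570346² + 456600²) ≈ 7.306e+05, ∠N ≈ 141.32°
|D| = √(534121² + 448990²) ≈ 6.9777e+05, ∠D ≈ 139.95°
|T| = 7.306e+05 / 6.9777e+05 ≈ 1.047
Gain = 20 log₁₀(1.047) ≈ 0.40 dB
∠T = 141.32° − 139.95° = 1.37°

0.4 dB, 1.4°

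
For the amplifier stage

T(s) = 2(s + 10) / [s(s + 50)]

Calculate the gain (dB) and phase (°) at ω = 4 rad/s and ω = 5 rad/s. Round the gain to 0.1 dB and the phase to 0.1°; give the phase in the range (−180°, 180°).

At s = jω = j4:
zero (s+10): 10 + j4 → |·| = √(10²+4²) = √116 ≈ 10.77, ∠ = arctan(4/10) ≈ 21.80°
pole (s+50): 50 + j4 → |·| = √(50²+4²) = √2516 ≈ 50.16, ∠ = arctan(4/50) ≈ 4.57°
pole at origin: |s| = 4, ∠ = 90.00° (in denominator)
|T| = 2 · 10.77 / 200.64 ≈ 0.10736
Gain = 20 log₁₀(0.10736) ≈ -19.38 dB
∠T = 21.80° − 94.57° = -72.77°

At s = jω = j5:
zero (s+10): 10 + j5 → |·| = √(10²+5²) = √125 ≈ 11.18, ∠ = arctan(5/10) ≈ 26.57°
pole (s+50): 50 + j5 → |·| = √(50²+5²) = √2525 ≈ 50.249, ∠ = arctan(5/50) ≈ 5.71°
pole at origin: |s| = 5, ∠ = 90.00° (in denominator)
|T| = 2 · 11.18 / 251.25 ≈ 0.088995
Gain = 20 log₁₀(0.088995) ≈ -21.01 dB
∠T = 26.57° − 95.71° = -69.14°

ω = 4: -19.4 dB, -72.8°; ω = 5: -21.0 dB, -69.1°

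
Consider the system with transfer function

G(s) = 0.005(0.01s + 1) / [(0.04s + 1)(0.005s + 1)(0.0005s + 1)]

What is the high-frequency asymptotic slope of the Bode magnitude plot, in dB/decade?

-40 dB/decade

Each pole contributes −20 dB/decade at high frequency; each zero contributes +20 dB/decade.
Net: 1 zero(s) − 3 pole(s) → -40 dB/decade.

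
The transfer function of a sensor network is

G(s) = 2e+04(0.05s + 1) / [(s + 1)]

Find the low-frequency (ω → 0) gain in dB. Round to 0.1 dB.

86.0 dB

G(0) = 2e+04 · 1 / 1 = 20000
20 log₁₀(20000) ≈ 86.02 dB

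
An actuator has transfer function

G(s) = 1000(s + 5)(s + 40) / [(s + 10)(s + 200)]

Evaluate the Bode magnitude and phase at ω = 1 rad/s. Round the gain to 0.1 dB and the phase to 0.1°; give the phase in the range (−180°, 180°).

At s = jω = j1:
zero (s+5): 5 + j1 → |·| = √(5²+1²) = √26 ≈ 5.099, ∠ = arctan(1/5) ≈ 11.31°
zero (s+40): 40 + j1 → |·| = √(40²+1²) = √1601 ≈ 40.012, ∠ = arctan(1/40) ≈ 1.43°
pole (s+10): 10 + j1 → |·| = √(10²+1²) = √101 ≈ 10.05, ∠ = arctan(1/10) ≈ 5.71°
pole (s+200): 200 + j1 → |·| = √(200²+1²) = √40001 ≈ 200, ∠ = arctan(1/200) ≈ 0.29°
|G| = 1000 · 204.02 / 2010 ≈ 101.5
Gain = 20 log₁₀(101.5) ≈ 40.13 dB
∠G = 12.74° − 6.00° = 6.74°

40.1 dB, 6.7°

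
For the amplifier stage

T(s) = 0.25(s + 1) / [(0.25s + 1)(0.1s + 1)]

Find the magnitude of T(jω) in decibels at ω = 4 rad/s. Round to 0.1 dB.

At ω = 4 rad/s:
zero (1 + j4·1) = 1 + j4 → |·| ≈ 4.1231, ∠ ≈ 75.96°
pole (1 + j4·0.25) = 1 + j1 → |·| ≈ 1.4142, ∠ ≈ 45.00°
pole (1 + j4·0.1) = 1 + j0.4 → |·| ≈ 1.077, ∠ ≈ 21.80°
|T| = 0.25 · 4.1231 / (1.4142 · 1.077) ≈ 0.67676
Gain = 20 log₁₀(0.67676) ≈ -3.39 dB

-3.4 dB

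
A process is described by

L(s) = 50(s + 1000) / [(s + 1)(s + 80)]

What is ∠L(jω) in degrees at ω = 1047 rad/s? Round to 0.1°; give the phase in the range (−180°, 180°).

-129.3°

At s = jω = j1047:
zero (s+1000): 1000 + j1047 → |·| = √(1000²+1047²) = √2096209 ≈ 1447.8, ∠ = arctan(1047/1000) ≈ 46.32°
pole (s+1): 1 + j1047 → |·| = √(1²+1047²) = √1096210 ≈ 1047, ∠ = arctan(1047/1) ≈ 89.95°
pole (s+80): 80 + j1047 → |·| = √(80²+1047²) = √1102609 ≈ 1050.1, ∠ = arctan(1047/80) ≈ 85.63°
∠L = 46.32° − 175.58° = -129.26°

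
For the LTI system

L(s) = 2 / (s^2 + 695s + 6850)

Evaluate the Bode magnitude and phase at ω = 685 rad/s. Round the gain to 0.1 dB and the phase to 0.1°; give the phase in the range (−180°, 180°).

Substitute s = j685:
Numerator: 2 = 2 + j0
Denominator: (j685)^2 + 695(j685) + 6850 = -462375 + j476075
|N| = √(2² + 0²) ≈ 2, ∠N ≈ 0.00°
|D| = √(462375² + 476075²) ≈ 6.6366e+05, ∠D ≈ 134.16°
|L| = 2 / 6.6366e+05 ≈ 3.0136e-06
Gain = 20 log₁₀(3.0136e-06) ≈ -110.42 dB
∠L = 0.00° − 134.16° = -134.16°

-110.4 dB, -134.2°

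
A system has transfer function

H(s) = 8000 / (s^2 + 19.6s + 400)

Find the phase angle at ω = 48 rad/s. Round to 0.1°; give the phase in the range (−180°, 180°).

At s = jω = j48:
quadratic: (j48)² + 19.6·j48 + 400 = -1904 + j940.8 → |·| ≈ 2123.8, ∠ ≈ 153.71°
∠H = 0.00° − 153.71° = -153.71°

-153.7°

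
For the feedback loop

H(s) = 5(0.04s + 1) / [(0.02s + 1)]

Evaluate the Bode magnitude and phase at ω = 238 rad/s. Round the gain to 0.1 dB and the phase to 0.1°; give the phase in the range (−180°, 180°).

19.9 dB, 5.9°

At ω = 238 rad/s:
zero (1 + j238·0.04) = 1 + j9.52 → |·| ≈ 9.5724, ∠ ≈ 84.00°
pole (1 + j238·0.02) = 1 + j4.76 → |·| ≈ 4.8639, ∠ ≈ 78.14°
|H| = 5 · 9.5724 / (4.8639) ≈ 9.8403
Gain = 20 log₁₀(9.8403) ≈ 19.86 dB
∠H = (84.00°) − (78.14°) = 5.86°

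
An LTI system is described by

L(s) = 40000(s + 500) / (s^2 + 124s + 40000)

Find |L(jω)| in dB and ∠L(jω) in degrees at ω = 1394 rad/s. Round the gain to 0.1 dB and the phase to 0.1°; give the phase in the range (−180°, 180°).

At s = jω = j1394:
zero (s+500): 500 + j1394 → |·| = √(500²+1394²) = √2193236 ≈ 1481, ∠ = arctan(1394/500) ≈ 70.27°
quadratic: (j1394)² + 124·j1394 + 40000 = -1903236 + j172856 → |·| ≈ 1.9111e+06, ∠ ≈ 174.81°
|L| = 40000 · 1481 / 1.9111e+06 ≈ 30.998
Gain = 20 log₁₀(30.998) ≈ 29.83 dB
∠L = 70.27° − 174.81° = -104.54°

29.8 dB, -104.5°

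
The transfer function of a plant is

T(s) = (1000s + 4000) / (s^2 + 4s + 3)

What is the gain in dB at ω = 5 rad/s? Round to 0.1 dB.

Substitute s = j5:
Numerator: 1000(j5) + 4000 = 4000 + j5000
Denominator: (j5)^2 + 4(j5) + 3 = -22 + j20
|N| = √(4000² + 5000²) ≈ 6403.1, ∠N ≈ 51.34°
|D| = √(22² + 20²) ≈ 29.732, ∠D ≈ 137.73°
|T| = 6403.1 / 29.732 ≈ 215.36
Gain = 20 log₁₀(215.36) ≈ 46.66 dB

46.7 dB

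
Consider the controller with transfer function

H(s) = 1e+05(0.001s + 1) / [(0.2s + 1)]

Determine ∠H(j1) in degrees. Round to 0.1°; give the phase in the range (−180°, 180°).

At ω = 1 rad/s:
zero (1 + j1·0.001) = 1 + j0.001 → |·| ≈ 1, ∠ ≈ 0.06°
pole (1 + j1·0.2) = 1 + j0.2 → |·| ≈ 1.0198, ∠ ≈ 11.31°
∠H = (0.06°) − (11.31°) = -11.25°

-11.3°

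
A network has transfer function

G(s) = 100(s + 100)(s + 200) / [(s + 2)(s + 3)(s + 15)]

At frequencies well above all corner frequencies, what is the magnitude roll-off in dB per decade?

Each pole contributes −20 dB/decade at high frequency; each zero contributes +20 dB/decade.
Net: 2 zero(s) − 3 pole(s) → -20 dB/decade.

-20 dB/decade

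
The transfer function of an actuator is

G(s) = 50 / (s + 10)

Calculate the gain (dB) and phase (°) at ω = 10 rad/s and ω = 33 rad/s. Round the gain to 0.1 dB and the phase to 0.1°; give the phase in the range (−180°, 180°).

ω = 10: 11.0 dB, -45.0°; ω = 33: 3.2 dB, -73.1°

Substitute s = j10:
Numerator: 50 = 50 + j0
Denominator: (j10) + 10 = 10 + j10
|N| = √(50² + 0²) ≈ 50, ∠N ≈ 0.00°
|D| = √(10² + 10²) ≈ 14.142, ∠D ≈ 45.00°
|G| = 50 / 14.142 ≈ 3.5356
Gain = 20 log₁₀(3.5356) ≈ 10.97 dB
∠G = 0.00° − 45.00° = -45.00°

Substitute s = j33:
Numerator: 50 = 50 + j0
Denominator: (j33) + 10 = 10 + j33
|N| = √(50² + 0²) ≈ 50, ∠N ≈ 0.00°
|D| = √(10² + 33²) ≈ 34.482, ∠D ≈ 73.14°
|G| = 50 / 34.482 ≈ 1.45
Gain = 20 log₁₀(1.45) ≈ 3.23 dB
∠G = 0.00° − 73.14° = -73.14°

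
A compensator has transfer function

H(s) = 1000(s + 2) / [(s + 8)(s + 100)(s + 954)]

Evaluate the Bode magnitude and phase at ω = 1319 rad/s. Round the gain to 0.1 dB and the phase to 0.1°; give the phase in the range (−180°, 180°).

At s = jω = j1319:
zero (s+2): 2 + j1319 → |·| = √(2²+1319²) = √1739765 ≈ 1319, ∠ = arctan(1319/2) ≈ 89.91°
pole (s+8): 8 + j1319 → |·| = √(8²+1319²) = √1739825 ≈ 1319, ∠ = arctan(1319/8) ≈ 89.65°
pole (s+100): 100 + j1319 → |·| = √(100²+1319²) = √1749761 ≈ 1322.8, ∠ = arctan(1319/100) ≈ 85.66°
pole (s+954): 954 + j1319 → |·| = √(954²+1319²) = √2649877 ≈ 1627.8, ∠ = arctan(1319/954) ≈ 54.12°
|H| = 1000 · 1319 / 2.8401e+09 ≈ 0.00046442
Gain = 20 log₁₀(0.00046442) ≈ -66.66 dB
∠H = 89.91° − 229.43° = -139.52°

-66.7 dB, -139.5°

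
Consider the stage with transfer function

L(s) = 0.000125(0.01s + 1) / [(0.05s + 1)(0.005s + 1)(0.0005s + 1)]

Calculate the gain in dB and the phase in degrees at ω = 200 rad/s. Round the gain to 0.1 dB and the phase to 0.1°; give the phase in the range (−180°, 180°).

-94.2 dB, -71.6°

At ω = 200 rad/s:
zero (1 + j200·0.01) = 1 + j2 → |·| ≈ 2.2361, ∠ ≈ 63.43°
pole (1 + j200·0.05) = 1 + j10 → |·| ≈ 10.05, ∠ ≈ 84.29°
pole (1 + j200·0.005) = 1 + j1 → |·| ≈ 1.4142, ∠ ≈ 45.00°
pole (1 + j200·0.0005) = 1 + j0.1 → |·| ≈ 1.005, ∠ ≈ 5.71°
|L| = 0.000125 · 2.2361 / (10.05 · 1.4142 · 1.005) ≈ 1.9569e-05
Gain = 20 log₁₀(1.9569e-05) ≈ -94.17 dB
∠L = (63.43°) − (84.29° + 45.00° + 5.71°) = -71.57°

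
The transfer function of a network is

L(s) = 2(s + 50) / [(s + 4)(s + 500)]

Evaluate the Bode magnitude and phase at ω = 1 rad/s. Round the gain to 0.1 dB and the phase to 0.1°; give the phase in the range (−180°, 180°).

-26.3 dB, -13.0°

At s = jω = j1:
zero (s+50): 50 + j1 → |·| = √(50²+1²) = √2501 ≈ 50.01, ∠ = arctan(1/50) ≈ 1.15°
pole (s+4): 4 + j1 → |·| = √(4²+1²) = √17 ≈ 4.1231, ∠ = arctan(1/4) ≈ 14.04°
pole (s+500): 500 + j1 → |·| = √(500²+1²) = √250001 ≈ 500, ∠ = arctan(1/500) ≈ 0.11°
|L| = 2 · 50.01 / 2061.6 ≈ 0.048516
Gain = 20 log₁₀(0.048516) ≈ -26.28 dB
∠L = 1.15° − 14.15° = -13.00°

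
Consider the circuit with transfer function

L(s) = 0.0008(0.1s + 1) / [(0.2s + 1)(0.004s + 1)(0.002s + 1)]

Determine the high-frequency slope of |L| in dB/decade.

-40 dB/decade

Each pole contributes −20 dB/decade at high frequency; each zero contributes +20 dB/decade.
Net: 1 zero(s) − 3 pole(s) → -40 dB/decade.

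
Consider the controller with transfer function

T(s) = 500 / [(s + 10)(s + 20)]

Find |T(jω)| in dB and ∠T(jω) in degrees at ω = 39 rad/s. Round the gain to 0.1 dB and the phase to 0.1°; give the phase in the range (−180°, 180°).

-11.0 dB, -138.5°

At s = jω = j39:
pole (s+10): 10 + j39 → |·| = √(10²+39²) = √1621 ≈ 40.262, ∠ = arctan(39/10) ≈ 75.62°
pole (s+20): 20 + j39 → |·| = √(20²+39²) = √1921 ≈ 43.829, ∠ = arctan(39/20) ≈ 62.85°
|T| = 500 / 1764.6 ≈ 0.28335
Gain = 20 log₁₀(0.28335) ≈ -10.95 dB
∠T = 0.00° − 138.47° = -138.47°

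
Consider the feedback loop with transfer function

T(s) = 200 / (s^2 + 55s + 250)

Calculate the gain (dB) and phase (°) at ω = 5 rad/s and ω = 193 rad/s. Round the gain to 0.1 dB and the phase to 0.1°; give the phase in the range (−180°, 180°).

ω = 5: -5.0 dB, -50.7°; ω = 193: -45.7 dB, -164.0°

Substitute s = j5:
Numerator: 200 = 200 + j0
Denominator: (j5)^2 + 55(j5) + 250 = 225 + j275
|N| = √(200² + 0²) ≈ 200, ∠N ≈ 0.00°
|D| = √(225² + 275²) ≈ 355.32, ∠D ≈ 50.71°
|T| = 200 / 355.32 ≈ 0.56287
Gain = 20 log₁₀(0.56287) ≈ -4.99 dB
∠T = 0.00° − 50.71° = -50.71°

Substitute s = j193:
Numerator: 200 = 200 + j0
Denominator: (j193)^2 + 55(j193) + 250 = -36999 + j10615
|N| = √(200² + 0²) ≈ 200, ∠N ≈ 0.00°
|D| = √(36999² + 10615²) ≈ 38492, ∠D ≈ 163.99°
|T| = 200 / 38492 ≈ 0.0051959
Gain = 20 log₁₀(0.0051959) ≈ -45.69 dB
∠T = 0.00° − 163.99° = -163.99°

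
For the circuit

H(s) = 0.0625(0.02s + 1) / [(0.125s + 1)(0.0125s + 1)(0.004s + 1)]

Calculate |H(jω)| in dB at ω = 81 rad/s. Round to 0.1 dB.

At ω = 81 rad/s:
zero (1 + j81·0.02) = 1 + j1.62 → |·| ≈ 1.9038, ∠ ≈ 58.31°
pole (1 + j81·0.125) = 1 + j10.125 → |·| ≈ 10.174, ∠ ≈ 84.36°
pole (1 + j81·0.0125) = 1 + j1.0125 → |·| ≈ 1.4231, ∠ ≈ 45.36°
pole (1 + j81·0.004) = 1 + j0.324 → |·| ≈ 1.0512, ∠ ≈ 17.95°
|H| = 0.0625 · 1.9038 / (10.174 · 1.4231 · 1.0512) ≈ 0.0078179
Gain = 20 log₁₀(0.0078179) ≈ -42.14 dB

-42.1 dB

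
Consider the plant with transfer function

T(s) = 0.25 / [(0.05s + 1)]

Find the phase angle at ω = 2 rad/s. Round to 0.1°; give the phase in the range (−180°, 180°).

-5.7°

At ω = 2 rad/s:
pole (1 + j2·0.05) = 1 + j0.1 → |·| ≈ 1.005, ∠ ≈ 5.71°
∠T = (0°) − (5.71°) = -5.71°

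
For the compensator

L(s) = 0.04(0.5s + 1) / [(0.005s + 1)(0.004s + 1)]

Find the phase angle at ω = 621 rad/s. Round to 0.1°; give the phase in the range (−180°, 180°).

At ω = 621 rad/s:
zero (1 + j621·0.5) = 1 + j310.5 → |·| ≈ 310.5, ∠ ≈ 89.82°
pole (1 + j621·0.005) = 1 + j3.105 → |·| ≈ 3.2621, ∠ ≈ 72.15°
pole (1 + j621·0.004) = 1 + j2.484 → |·| ≈ 2.6777, ∠ ≈ 68.07°
∠L = (89.82°) − (72.15° + 68.07°) = -50.40°

-50.4°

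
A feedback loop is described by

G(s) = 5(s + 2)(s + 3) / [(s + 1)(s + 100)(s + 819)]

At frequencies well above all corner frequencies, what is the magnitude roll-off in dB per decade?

Each pole contributes −20 dB/decade at high frequency; each zero contributes +20 dB/decade.
Net: 2 zero(s) − 3 pole(s) → -20 dB/decade.

-20 dB/decade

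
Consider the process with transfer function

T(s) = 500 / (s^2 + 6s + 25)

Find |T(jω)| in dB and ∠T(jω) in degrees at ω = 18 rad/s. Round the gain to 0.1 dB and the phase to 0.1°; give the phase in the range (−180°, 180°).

At s = jω = j18:
quadratic: (j18)² + 6·j18 + 25 = -299 + j108 → |·| ≈ 317.91, ∠ ≈ 160.14°
|T| = 500 / 317.91 ≈ 1.5728
Gain = 20 log₁₀(1.5728) ≈ 3.93 dB
∠T = 0.00° − 160.14° = -160.14°

3.9 dB, -160.1°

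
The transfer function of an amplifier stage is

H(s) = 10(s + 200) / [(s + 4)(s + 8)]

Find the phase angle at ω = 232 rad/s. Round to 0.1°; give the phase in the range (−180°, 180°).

-127.8°

At s = jω = j232:
zero (s+200): 200 + j232 → |·| = √(200²+232²) = √93824 ≈ 306.31, ∠ = arctan(232/200) ≈ 49.24°
pole (s+4): 4 + j232 → |·| = √(4²+232²) = √53840 ≈ 232.03, ∠ = arctan(232/4) ≈ 89.01°
pole (s+8): 8 + j232 → |·| = √(8²+232²) = √53888 ≈ 232.14, ∠ = arctan(232/8) ≈ 88.03°
∠H = 49.24° − 177.04° = -127.80°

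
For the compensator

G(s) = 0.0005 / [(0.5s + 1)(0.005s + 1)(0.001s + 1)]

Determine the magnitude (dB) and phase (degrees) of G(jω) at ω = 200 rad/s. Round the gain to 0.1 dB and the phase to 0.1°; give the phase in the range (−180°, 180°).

At ω = 200 rad/s:
pole (1 + j200·0.5) = 1 + j100 → |·| ≈ 100, ∠ ≈ 89.43°
pole (1 + j200·0.005) = 1 + j1 → |·| ≈ 1.4142, ∠ ≈ 45.00°
pole (1 + j200·0.001) = 1 + j0.2 → |·| ≈ 1.0198, ∠ ≈ 11.31°
|G| = 0.0005 · 1 / (100 · 1.4142 · 1.0198) ≈ 3.4669e-06
Gain = 20 log₁₀(3.4669e-06) ≈ -109.20 dB
∠G = (0°) − (89.43° + 45.00° + 11.31°) = -145.74°

-109.2 dB, -145.7°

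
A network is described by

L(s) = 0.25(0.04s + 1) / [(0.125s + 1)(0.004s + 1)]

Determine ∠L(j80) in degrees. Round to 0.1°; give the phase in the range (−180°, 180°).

At ω = 80 rad/s:
zero (1 + j80·0.04) = 1 + j3.2 → |·| ≈ 3.3526, ∠ ≈ 72.65°
pole (1 + j80·0.125) = 1 + j10 → |·| ≈ 10.05, ∠ ≈ 84.29°
pole (1 + j80·0.004) = 1 + j0.32 → |·| ≈ 1.05, ∠ ≈ 17.74°
∠L = (72.65°) − (84.29° + 17.74°) = -29.38°

-29.4°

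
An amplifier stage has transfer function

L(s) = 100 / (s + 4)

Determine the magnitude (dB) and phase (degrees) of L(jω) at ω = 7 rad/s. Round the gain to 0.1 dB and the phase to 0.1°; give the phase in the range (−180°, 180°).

At s = jω = j7:
pole (s+4): 4 + j7 → |·| = √(4²+7²) = √65 ≈ 8.0623, ∠ = arctan(7/4) ≈ 60.26°
|L| = 100 / 8.0623 ≈ 12.403
Gain = 20 log₁₀(12.403) ≈ 21.87 dB
∠L = 0.00° − 60.26° = -60.26°

21.9 dB, -60.3°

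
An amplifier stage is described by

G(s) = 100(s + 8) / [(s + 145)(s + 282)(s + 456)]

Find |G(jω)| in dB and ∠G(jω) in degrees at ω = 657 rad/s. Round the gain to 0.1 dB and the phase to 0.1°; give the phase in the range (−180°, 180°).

-75.4 dB, -110.3°

At s = jω = j657:
zero (s+8): 8 + j657 → |·| = √(8²+657²) = √431713 ≈ 657.05, ∠ = arctan(657/8) ≈ 89.30°
pole (s+145): 145 + j657 → |·| = √(145²+657²) = √452674 ≈ 672.81, ∠ = arctan(657/145) ≈ 77.55°
pole (s+282): 282 + j657 → |·| = √(282²+657²) = √511173 ≈ 714.96, ∠ = arctan(657/282) ≈ 66.77°
pole (s+456): 456 + j657 → |·| = √(456²+657²) = √639585 ≈ 799.74, ∠ = arctan(657/456) ≈ 55.24°
|G| = 100 · 657.05 / 3.847e+08 ≈ 0.0001708
Gain = 20 log₁₀(0.0001708) ≈ -75.35 dB
∠G = 89.30° − 199.56° = -110.26°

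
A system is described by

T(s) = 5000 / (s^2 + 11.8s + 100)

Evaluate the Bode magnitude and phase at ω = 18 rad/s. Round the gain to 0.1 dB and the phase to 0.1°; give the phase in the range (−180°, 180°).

24.2 dB, -136.5°

At s = jω = j18:
quadratic: (j18)² + 11.8·j18 + 100 = -224 + j212.4 → |·| ≈ 308.69, ∠ ≈ 136.52°
|T| = 5000 / 308.69 ≈ 16.197
Gain = 20 log₁₀(16.197) ≈ 24.19 dB
∠T = 0.00° − 136.52° = -136.52°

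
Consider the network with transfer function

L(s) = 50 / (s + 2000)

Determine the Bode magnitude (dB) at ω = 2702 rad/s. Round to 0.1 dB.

At s = jω = j2702:
pole (s+2000): 2000 + j2702 → |·| = √(2000²+2702²) = √11300804 ≈ 3361.7, ∠ = arctan(2702/2000) ≈ 53.49°
|L| = 50 / 3361.7 ≈ 0.014873
Gain = 20 log₁₀(0.014873) ≈ -36.55 dB

-36.6 dB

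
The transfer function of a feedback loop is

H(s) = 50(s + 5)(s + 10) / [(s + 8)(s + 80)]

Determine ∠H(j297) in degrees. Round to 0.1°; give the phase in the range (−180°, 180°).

At s = jω = j297:
zero (s+5): 5 + j297 → |·| = √(5²+297²) = √88234 ≈ 297.04, ∠ = arctan(297/5) ≈ 89.04°
zero (s+10): 10 + j297 → |·| = √(10²+297²) = √88309 ≈ 297.17, ∠ = arctan(297/10) ≈ 88.07°
pole (s+8): 8 + j297 → |·| = √(8²+297²) = √88273 ≈ 297.11, ∠ = arctan(297/8) ≈ 88.46°
pole (s+80): 80 + j297 → |·| = √(80²+297²) = √94609 ≈ 307.59, ∠ = arctan(297/80) ≈ 74.92°
∠H = 177.11° − 163.38° = 13.73°

13.7°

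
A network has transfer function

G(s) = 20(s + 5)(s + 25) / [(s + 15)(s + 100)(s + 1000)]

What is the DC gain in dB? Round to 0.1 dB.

G(0) = 20·5·25 / (15·100·1000) ≈ 0.0016667
20 log₁₀(0.0016667) ≈ -55.56 dB

-55.6 dB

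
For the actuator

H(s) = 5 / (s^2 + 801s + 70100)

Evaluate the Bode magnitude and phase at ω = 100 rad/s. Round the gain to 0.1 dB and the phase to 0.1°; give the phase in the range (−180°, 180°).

-86.0 dB, -53.1°

Substitute s = j100:
Numerator: 5 = 5 + j0
Denominator: (j100)^2 + 801(j100) + 70100 = 60100 + j80100
|N| = √(5² + 0²) ≈ 5, ∠N ≈ 0.00°
|D| = √(60100² + 80100²) ≈ 1.0014e+05, ∠D ≈ 53.12°
|H| = 5 / 1.0014e+05 ≈ 4.993e-05
Gain = 20 log₁₀(4.993e-05) ≈ -86.03 dB
∠H = 0.00° − 53.12° = -53.12°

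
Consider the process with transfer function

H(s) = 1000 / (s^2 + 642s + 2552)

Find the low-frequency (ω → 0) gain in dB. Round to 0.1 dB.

-8.1 dB

H(0) = 1000 / 2552 ≈ 0.39185
20 log₁₀(0.39185) ≈ -8.14 dB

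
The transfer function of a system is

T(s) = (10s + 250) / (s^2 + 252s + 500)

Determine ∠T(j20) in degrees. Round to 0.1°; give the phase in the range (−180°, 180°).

Substitute s = j20:
Numerator: 10(j20) + 250 = 250 + j200
Denominator: (j20)^2 + 252(j20) + 500 = 100 + j5040
|N| = √(250² + 200²) ≈ 320.16, ∠N ≈ 38.66°
|D| = √(100² + 5040²) ≈ 5041, ∠D ≈ 88.86°
∠T = 38.66° − 88.86° = -50.20°

-50.2°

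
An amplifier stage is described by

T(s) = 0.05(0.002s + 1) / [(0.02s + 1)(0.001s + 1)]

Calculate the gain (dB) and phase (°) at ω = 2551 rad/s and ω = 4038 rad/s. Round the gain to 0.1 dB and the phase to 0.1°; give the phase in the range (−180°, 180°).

ω = 2551: -54.6 dB, -78.6°; ω = 4038: -58.3 dB, -82.4°

At ω = 2551 rad/s:
zero (1 + j2551·0.002) = 1 + j5.102 → |·| ≈ 5.1991, ∠ ≈ 78.91°
pole (1 + j2551·0.02) = 1 + j51.02 → |·| ≈ 51.03, ∠ ≈ 88.88°
pole (1 + j2551·0.001) = 1 + j2.551 → |·| ≈ 2.74, ∠ ≈ 68.59°
|T| = 0.05 · 5.1991 / (51.03 · 2.74) ≈ 0.0018592
Gain = 20 log₁₀(0.0018592) ≈ -54.61 dB
∠T = (78.91°) − (88.88° + 68.59°) = -78.56°

At ω = 4038 rad/s:
zero (1 + j4038·0.002) = 1 + j8.076 → |·| ≈ 8.1377, ∠ ≈ 82.94°
pole (1 + j4038·0.02) = 1 + j80.76 → |·| ≈ 80.766, ∠ ≈ 89.29°
pole (1 + j4038·0.001) = 1 + j4.038 → |·| ≈ 4.16, ∠ ≈ 76.09°
|T| = 0.05 · 8.1377 / (80.766 · 4.16) ≈ 0.001211
Gain = 20 log₁₀(0.001211) ≈ -58.34 dB
∠T = (82.94°) − (89.29° + 76.09°) = -82.44°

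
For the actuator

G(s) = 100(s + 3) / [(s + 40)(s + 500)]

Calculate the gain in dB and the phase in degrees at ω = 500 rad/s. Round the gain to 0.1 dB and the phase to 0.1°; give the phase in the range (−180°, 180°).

At s = jω = j500:
zero (s+3): 3 + j500 → |·| = √(3²+500²) = √250009 ≈ 500.01, ∠ = arctan(500/3) ≈ 89.66°
pole (s+40): 40 + j500 → |·| = √(40²+500²) = √251600 ≈ 501.6, ∠ = arctan(500/40) ≈ 85.43°
pole (s+500): 500 + j500 → |·| = √(500²+500²) = √500000 ≈ 707.11, ∠ = arctan(500/500) ≈ 45.00°
|G| = 100 · 500.01 / 3.5469e+05 ≈ 0.14097
Gain = 20 log₁₀(0.14097) ≈ -17.02 dB
∠G = 89.66° − 130.43° = -40.77°

-17.0 dB, -40.8°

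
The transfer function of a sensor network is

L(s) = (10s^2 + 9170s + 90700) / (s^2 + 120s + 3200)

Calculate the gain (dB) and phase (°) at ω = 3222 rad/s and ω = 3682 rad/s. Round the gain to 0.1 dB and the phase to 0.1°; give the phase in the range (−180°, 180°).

ω = 3222: 20.3 dB, -13.8°; ω = 3682: 20.3 dB, -12.1°

Substitute s = j3222:
Numerator: 10(j3222)^2 + 9170(j3222) + 90700 = -103722140 + j29545740
Denominator: (j3222)^2 + 120(j3222) + 3200 = -10378084 + j386640
|N| = √(103722140² + 29545740²) ≈ 1.0785e+08, ∠N ≈ 164.10°
|D| = √(10378084² + 386640²) ≈ 1.0385e+07, ∠D ≈ 177.87°
|L| = 1.0785e+08 / 1.0385e+07 ≈ 10.385
Gain = 20 log₁₀(10.385) ≈ 20.33 dB
∠L = 164.10° − 177.87° = -13.77°

Substitute s = j3682:
Numerator: 10(j3682)^2 + 9170(j3682) + 90700 = -135480540 + j33763940
Denominator: (j3682)^2 + 120(j3682) + 3200 = -13553924 + j441840
|N| = √(135480540² + 33763940²) ≈ 1.3962e+08, ∠N ≈ 166.01°
|D| = √(13553924² + 441840²) ≈ 1.3561e+07, ∠D ≈ 178.13°
|L| = 1.3962e+08 / 1.3561e+07 ≈ 10.296
Gain = 20 log₁₀(10.296) ≈ 20.25 dB
∠L = 166.01° − 178.13° = -12.12°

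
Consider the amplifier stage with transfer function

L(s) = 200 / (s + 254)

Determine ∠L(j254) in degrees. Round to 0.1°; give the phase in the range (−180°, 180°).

-45.0°

At s = jω = j254:
pole (s+254): 254 + j254 → |·| = √(254²+254²) = √129032 ≈ 359.21, ∠ = arctan(254/254) ≈ 45.00°
∠L = 0.00° − 45.00° = -45.00°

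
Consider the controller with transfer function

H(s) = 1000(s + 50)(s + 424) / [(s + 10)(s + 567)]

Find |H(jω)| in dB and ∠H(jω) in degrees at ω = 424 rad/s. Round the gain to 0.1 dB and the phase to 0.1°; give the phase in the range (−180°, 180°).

At s = jω = j424:
zero (s+50): 50 + j424 → |·| = √(50²+424²) = √182276 ≈ 426.94, ∠ = arctan(424/50) ≈ 83.27°
zero (s+424): 424 + j424 → |·| = √(424²+424²) = √359552 ≈ 599.63, ∠ = arctan(424/424) ≈ 45.00°
pole (s+10): 10 + j424 → |·| = √(10²+424²) = √179876 ≈ 424.12, ∠ = arctan(424/10) ≈ 88.65°
pole (s+567): 567 + j424 → |·| = √(567²+424²) = √501265 ≈ 708, ∠ = arctan(424/567) ≈ 36.79°
|H| = 1000 · 2.5601e+05 / 3.0028e+05 ≈ 852.57
Gain = 20 log₁₀(852.57) ≈ 58.61 dB
∠H = 128.27° − 125.44° = 2.83°

58.6 dB, 2.8°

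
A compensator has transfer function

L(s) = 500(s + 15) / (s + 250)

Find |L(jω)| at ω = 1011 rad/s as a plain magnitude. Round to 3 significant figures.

At s = jω = j1011:
zero (s+15): 15 + j1011 → |·| = √(15²+1011²) = √1022346 ≈ 1011.1, ∠ = arctan(1011/15) ≈ 89.15°
pole (s+250): 250 + j1011 → |·| = √(250²+1011²) = √1084621 ≈ 1041.5, ∠ = arctan(1011/250) ≈ 76.11°
|L| = 500 · 1011.1 / 1041.5 ≈ 485.41

485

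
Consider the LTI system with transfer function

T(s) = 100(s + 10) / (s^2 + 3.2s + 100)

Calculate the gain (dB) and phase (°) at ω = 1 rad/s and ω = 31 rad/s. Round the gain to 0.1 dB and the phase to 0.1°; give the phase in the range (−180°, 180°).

At s = jω = j1:
zero (s+10): 10 + j1 → |·| = √(10²+1²) = √101 ≈ 10.05, ∠ = arctan(1/10) ≈ 5.71°
quadratic: (j1)² + 3.2·j1 + 100 = 99 + j3.2 → |·| ≈ 99.052, ∠ ≈ 1.85°
|T| = 100 · 10.05 / 99.052 ≈ 10.146
Gain = 20 log₁₀(10.146) ≈ 20.13 dB
∠T = 5.71° − 1.85° = 3.86°

At s = jω = j31:
zero (s+10): 10 + j31 → |·| = √(10²+31²) = √1061 ≈ 32.573, ∠ = arctan(31/10) ≈ 72.12°
quadratic: (j31)² + 3.2·j31 + 100 = -861 + j99.2 → |·| ≈ 866.7, ∠ ≈ 173.43°
|T| = 100 · 32.573 / 866.7 ≈ 3.7583
Gain = 20 log₁₀(3.7583) ≈ 11.50 dB
∠T = 72.12° − 173.43° = -101.31°

ω = 1: 20.1 dB, 3.9°; ω = 31: 11.5 dB, -101.3°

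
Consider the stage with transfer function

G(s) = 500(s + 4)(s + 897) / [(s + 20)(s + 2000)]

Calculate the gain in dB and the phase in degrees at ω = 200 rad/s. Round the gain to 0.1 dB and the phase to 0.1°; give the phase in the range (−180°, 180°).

47.1 dB, 11.4°

At s = jω = j200:
zero (s+4): 4 + j200 → |·| = √(4²+200²) = √40016 ≈ 200.04, ∠ = arctan(200/4) ≈ 88.85°
zero (s+897): 897 + j200 → |·| = √(897²+200²) = √844609 ≈ 919.03, ∠ = arctan(200/897) ≈ 12.57°
pole (s+20): 20 + j200 → |·| = √(20²+200²) = √40400 ≈ 201, ∠ = arctan(200/20) ≈ 84.29°
pole (s+2000): 2000 + j200 → |·| = √(2000²+200²) = √4040000 ≈ 2010, ∠ = arctan(200/2000) ≈ 5.71°
|G| = 500 · 1.8384e+05 / 4.0401e+05 ≈ 227.52
Gain = 20 log₁₀(227.52) ≈ 47.14 dB
∠G = 101.42° − 90.00° = 11.42°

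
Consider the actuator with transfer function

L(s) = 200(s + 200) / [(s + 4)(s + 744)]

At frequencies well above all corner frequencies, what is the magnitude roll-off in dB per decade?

Each pole contributes −20 dB/decade at high frequency; each zero contributes +20 dB/decade.
Net: 1 zero(s) − 2 pole(s) → -20 dB/decade.

-20 dB/decade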